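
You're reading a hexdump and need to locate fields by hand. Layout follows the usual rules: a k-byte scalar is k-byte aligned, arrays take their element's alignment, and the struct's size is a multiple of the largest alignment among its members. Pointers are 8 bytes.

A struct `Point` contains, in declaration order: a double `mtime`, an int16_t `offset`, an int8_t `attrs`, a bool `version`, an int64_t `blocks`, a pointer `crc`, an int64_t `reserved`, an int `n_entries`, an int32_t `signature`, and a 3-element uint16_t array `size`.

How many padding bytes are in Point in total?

6

0..8  mtime  (8B, 8-aligned)
8..10  offset  (2B, 2-aligned)
10..11  attrs  (1B, 1-aligned)
11..12  version  (1B, 1-aligned)
12..16  -- padding (4B)
16..24  blocks  (8B, 8-aligned)
24..32  crc  (8B, 8-aligned)
32..40  reserved  (8B, 8-aligned)
40..44  n_entries  (4B, 4-aligned)
44..48  signature  (4B, 4-aligned)
48..54  size  (6B, 2-aligned)
54..56  -- tail padding (2B)
sizeof = 56, alignof = 8
data bytes 50, size 56 → padding 6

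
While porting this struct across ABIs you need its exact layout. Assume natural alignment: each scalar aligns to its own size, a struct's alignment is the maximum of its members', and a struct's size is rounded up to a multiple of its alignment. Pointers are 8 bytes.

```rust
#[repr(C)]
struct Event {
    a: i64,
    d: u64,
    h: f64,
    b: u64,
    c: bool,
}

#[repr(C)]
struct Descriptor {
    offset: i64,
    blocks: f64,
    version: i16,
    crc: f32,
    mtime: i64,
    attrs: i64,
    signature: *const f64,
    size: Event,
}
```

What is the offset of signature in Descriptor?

40

Event: a at 0 (size 8, align 8) → ends 8; d at 8 (size 8, align 8) → ends 16; h at 16 (size 8, align 8) → ends 24; b at 24 (size 8, align 8) → ends 32; c at 32 (size 1, align 1) → ends 33; tail pad 7 to reach multiple of 8; total 40 bytes, alignment 8
offset at 0 (size 8, align 8) → ends 8
blocks at 8 (size 8, align 8) → ends 16
version at 16 (size 2, align 2) → ends 18
pad 2 to align 4 for crc
crc at 20 (size 4, align 4) → ends 24
mtime at 24 (size 8, align 8) → ends 32
attrs at 32 (size 8, align 8) → ends 40
signature at 40 (size 8, align 8) → ends 48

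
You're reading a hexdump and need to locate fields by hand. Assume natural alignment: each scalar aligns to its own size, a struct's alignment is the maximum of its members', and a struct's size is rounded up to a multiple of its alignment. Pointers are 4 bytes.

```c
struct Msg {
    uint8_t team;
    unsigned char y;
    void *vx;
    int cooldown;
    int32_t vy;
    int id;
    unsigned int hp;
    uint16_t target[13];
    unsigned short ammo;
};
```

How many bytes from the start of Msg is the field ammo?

50

0..1  team  (1B, 1-aligned)
1..2  y  (1B, 1-aligned)
2..4  -- padding (2B)
4..8  vx  (4B, 4-aligned)
8..12  cooldown  (4B, 4-aligned)
12..16  vy  (4B, 4-aligned)
16..20  id  (4B, 4-aligned)
20..24  hp  (4B, 4-aligned)
24..50  target  (26B, 2-aligned)
50..52  ammo  (2B, 2-aligned)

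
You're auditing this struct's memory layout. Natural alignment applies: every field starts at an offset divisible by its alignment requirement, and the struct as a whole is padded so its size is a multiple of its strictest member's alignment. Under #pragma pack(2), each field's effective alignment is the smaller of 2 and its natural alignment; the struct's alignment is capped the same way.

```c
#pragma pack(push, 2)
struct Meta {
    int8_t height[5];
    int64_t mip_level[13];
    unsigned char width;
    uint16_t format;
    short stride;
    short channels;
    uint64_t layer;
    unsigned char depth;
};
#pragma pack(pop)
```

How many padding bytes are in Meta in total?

3

0..5  height  (5B, 1-aligned)
5..6  -- padding (1B)
6..110  mip_level  (104B, 2-aligned)
110..111  width  (1B, 1-aligned)
111..112  -- padding (1B)
112..114  format  (2B, 2-aligned)
114..116  stride  (2B, 2-aligned)
116..118  channels  (2B, 2-aligned)
118..126  layer  (8B, 2-aligned)
126..127  depth  (1B, 1-aligned)
127..128  -- tail padding (1B)
sizeof = 128, alignof = 2
data bytes 125, size 128 → padding 3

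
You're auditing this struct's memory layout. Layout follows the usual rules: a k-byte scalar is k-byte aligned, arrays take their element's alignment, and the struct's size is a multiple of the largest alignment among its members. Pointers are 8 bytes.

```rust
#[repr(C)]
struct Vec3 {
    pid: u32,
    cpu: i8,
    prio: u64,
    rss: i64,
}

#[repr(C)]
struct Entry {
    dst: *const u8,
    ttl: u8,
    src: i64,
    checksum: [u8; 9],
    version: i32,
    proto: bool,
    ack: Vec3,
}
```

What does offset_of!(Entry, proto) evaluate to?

40

Vec3: @0: pid [4B, align 4] → 4; @4: cpu [1B, align 1] → 5; +3 pad (align 8); @8: prio [8B, align 8] → 16; @16: rss [8B, align 8] → 24; size 24, align 8
@0: dst [8B, align 8] → 8
@8: ttl [1B, align 1] → 9
+7 pad (align 8)
@16: src [8B, align 8] → 24
@24: checksum [9B, align 1] → 33
+3 pad (align 4)
@36: version [4B, align 4] → 40
@40: proto [1B, align 1] → 41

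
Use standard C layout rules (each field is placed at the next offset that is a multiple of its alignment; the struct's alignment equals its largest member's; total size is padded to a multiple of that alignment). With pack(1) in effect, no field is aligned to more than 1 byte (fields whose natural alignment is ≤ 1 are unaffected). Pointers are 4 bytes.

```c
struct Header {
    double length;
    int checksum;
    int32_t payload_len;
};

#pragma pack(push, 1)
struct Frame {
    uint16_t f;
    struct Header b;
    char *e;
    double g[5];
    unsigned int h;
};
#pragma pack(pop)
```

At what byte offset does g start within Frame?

Header: 0..8  length  (8B, 8-aligned); 8..12  checksum  (4B, 4-aligned); 12..16  payload_len  (4B, 4-aligned); sizeof = 16, alignof = 8
0..2  f  (2B, 1-aligned)
2..18  b  (16B, 1-aligned)
18..22  e  (4B, 1-aligned)
22..62  g  (40B, 1-aligned)

22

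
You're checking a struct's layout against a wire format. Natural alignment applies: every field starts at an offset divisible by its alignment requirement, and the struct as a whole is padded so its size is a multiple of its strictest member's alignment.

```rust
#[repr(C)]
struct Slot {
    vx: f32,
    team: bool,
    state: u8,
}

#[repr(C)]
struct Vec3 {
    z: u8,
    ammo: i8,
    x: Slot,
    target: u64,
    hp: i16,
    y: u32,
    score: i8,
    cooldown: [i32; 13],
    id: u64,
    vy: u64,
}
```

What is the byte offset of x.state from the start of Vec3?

9

Slot: vx at 0 (size 4, align 4) → ends 4; team at 4 (size 1, align 1) → ends 5; state at 5 (size 1, align 1) → ends 6; tail pad 2 to reach multiple of 4; total 8 bytes, alignment 4
z at 0 (size 1, align 1) → ends 1
ammo at 1 (size 1, align 1) → ends 2
pad 2 to align 4 for x
x at 4 (size 8, align 4) → ends 12
within Slot: state at 5
4 + 5 = 9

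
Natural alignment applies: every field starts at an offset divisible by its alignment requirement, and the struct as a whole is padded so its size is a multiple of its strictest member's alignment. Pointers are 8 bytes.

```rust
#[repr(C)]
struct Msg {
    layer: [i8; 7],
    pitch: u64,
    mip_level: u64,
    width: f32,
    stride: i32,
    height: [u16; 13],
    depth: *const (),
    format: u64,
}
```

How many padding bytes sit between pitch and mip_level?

@0: layer [7B, align 1] → 7
+1 pad (align 8)
@8: pitch [8B, align 8] → 16
@16: mip_level [8B, align 8] → 24

0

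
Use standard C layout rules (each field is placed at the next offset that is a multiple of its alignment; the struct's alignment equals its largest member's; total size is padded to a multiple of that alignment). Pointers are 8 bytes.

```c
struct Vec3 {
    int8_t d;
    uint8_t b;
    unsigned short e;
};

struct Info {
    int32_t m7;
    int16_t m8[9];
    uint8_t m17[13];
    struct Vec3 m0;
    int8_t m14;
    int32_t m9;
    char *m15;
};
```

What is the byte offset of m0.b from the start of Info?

37

Vec3: d at 0 (size 1, align 1) → ends 1; b at 1 (size 1, align 1) → ends 2; e at 2 (size 2, align 2) → ends 4; total 4 bytes, alignment 2
m7 at 0 (size 4, align 4) → ends 4
m8 at 4 (size 18, align 2) → ends 22
m17 at 22 (size 13, align 1) → ends 35
pad 1 to align 2 for m0
m0 at 36 (size 4, align 2) → ends 40
within Vec3: b at 1
36 + 1 = 37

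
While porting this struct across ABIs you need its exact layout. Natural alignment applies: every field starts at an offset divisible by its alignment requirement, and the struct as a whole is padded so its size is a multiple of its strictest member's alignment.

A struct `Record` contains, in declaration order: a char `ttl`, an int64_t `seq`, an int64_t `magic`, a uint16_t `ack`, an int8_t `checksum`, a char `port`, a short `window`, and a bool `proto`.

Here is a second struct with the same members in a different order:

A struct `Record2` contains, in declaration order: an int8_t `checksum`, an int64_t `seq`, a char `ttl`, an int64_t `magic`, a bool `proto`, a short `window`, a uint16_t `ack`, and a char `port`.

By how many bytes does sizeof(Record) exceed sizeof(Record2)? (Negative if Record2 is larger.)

-8

ttl at 0 (size 1, align 1) → ends 1
pad 7 to align 8 for seq
seq at 8 (size 8, align 8) → ends 16
magic at 16 (size 8, align 8) → ends 24
ack at 24 (size 2, align 2) → ends 26
checksum at 26 (size 1, align 1) → ends 27
port at 27 (size 1, align 1) → ends 28
window at 28 (size 2, align 2) → ends 30
proto at 30 (size 1, align 1) → ends 31
tail pad 1 to reach multiple of 8
total 32 bytes, alignment 8
— Record2 —
checksum at 0 (size 1, align 1) → ends 1
pad 7 to align 8 for seq
seq at 8 (size 8, align 8) → ends 16
ttl at 16 (size 1, align 1) → ends 17
pad 7 to align 8 for magic
magic at 24 (size 8, align 8) → ends 32
proto at 32 (size 1, align 1) → ends 33
pad 1 to align 2 for window
window at 34 (size 2, align 2) → ends 36
ack at 36 (size 2, align 2) → ends 38
port at 38 (size 1, align 1) → ends 39
tail pad 1 to reach multiple of 8
total 40 bytes, alignment 8
32 − 40 = -8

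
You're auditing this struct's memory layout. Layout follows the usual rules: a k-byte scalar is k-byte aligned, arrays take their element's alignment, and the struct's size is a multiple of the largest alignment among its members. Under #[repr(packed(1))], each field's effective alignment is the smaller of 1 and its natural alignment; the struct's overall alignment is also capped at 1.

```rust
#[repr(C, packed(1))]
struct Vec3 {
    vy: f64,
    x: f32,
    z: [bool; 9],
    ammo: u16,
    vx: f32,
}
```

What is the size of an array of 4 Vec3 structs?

108

@0: vy [8B, align 1] → 8
@8: x [4B, align 1] → 12
@12: z [9B, align 1] → 21
@21: ammo [2B, align 1] → 23
@23: vx [4B, align 1] → 27
size 27, align 1
array of 4: 4 × 27 = 108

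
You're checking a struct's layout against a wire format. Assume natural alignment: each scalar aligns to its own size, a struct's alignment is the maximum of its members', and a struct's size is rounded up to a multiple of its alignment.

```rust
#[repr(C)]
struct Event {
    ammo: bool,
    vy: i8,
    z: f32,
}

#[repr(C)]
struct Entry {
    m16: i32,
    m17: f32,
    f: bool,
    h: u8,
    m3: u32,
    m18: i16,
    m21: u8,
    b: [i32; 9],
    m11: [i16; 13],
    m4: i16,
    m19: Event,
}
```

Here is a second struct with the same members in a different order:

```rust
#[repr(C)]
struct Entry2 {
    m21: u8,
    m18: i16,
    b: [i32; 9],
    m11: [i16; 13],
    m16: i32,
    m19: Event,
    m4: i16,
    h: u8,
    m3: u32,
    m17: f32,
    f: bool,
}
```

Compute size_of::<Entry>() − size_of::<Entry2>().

Event: ammo at 0 (size 1, align 1) → ends 1; vy at 1 (size 1, align 1) → ends 2; pad 2 to align 4 for z; z at 4 (size 4, align 4) → ends 8; total 8 bytes, alignment 4
m16 at 0 (size 4, align 4) → ends 4
m17 at 4 (size 4, align 4) → ends 8
f at 8 (size 1, align 1) → ends 9
h at 9 (size 1, align 1) → ends 10
pad 2 to align 4 for m3
m3 at 12 (size 4, align 4) → ends 16
m18 at 16 (size 2, align 2) → ends 18
m21 at 18 (size 1, align 1) → ends 19
pad 1 to align 4 for b
b at 20 (size 36, align 4) → ends 56
m11 at 56 (size 26, align 2) → ends 82
m4 at 82 (size 2, align 2) → ends 84
m19 at 84 (size 8, align 4) → ends 92
total 92 bytes, alignment 4
— Entry2 —
m21 at 0 (size 1, align 1) → ends 1
pad 1 to align 2 for m18
m18 at 2 (size 2, align 2) → ends 4
b at 4 (size 36, align 4) → ends 40
m11 at 40 (size 26, align 2) → ends 66
pad 2 to align 4 for m16
m16 at 68 (size 4, align 4) → ends 72
m19 at 72 (size 8, align 4) → ends 80
m4 at 80 (size 2, align 2) → ends 82
h at 82 (size 1, align 1) → ends 83
pad 1 to align 4 for m3
m3 at 84 (size 4, align 4) → ends 88
m17 at 88 (size 4, align 4) → ends 92
f at 92 (size 1, align 1) → ends 93
tail pad 3 to reach multiple of 4
total 96 bytes, alignment 4
92 − 96 = -4

-4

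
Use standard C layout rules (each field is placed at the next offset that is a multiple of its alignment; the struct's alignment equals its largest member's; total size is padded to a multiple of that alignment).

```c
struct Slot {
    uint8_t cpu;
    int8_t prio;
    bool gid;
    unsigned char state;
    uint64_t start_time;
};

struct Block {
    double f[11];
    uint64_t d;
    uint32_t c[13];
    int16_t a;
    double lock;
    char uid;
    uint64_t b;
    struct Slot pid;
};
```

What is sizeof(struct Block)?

192 bytes

Slot: @0: cpu [1B, align 1] → 1; @1: prio [1B, align 1] → 2; @2: gid [1B, align 1] → 3; @3: state [1B, align 1] → 4; +4 pad (align 8); @8: start_time [8B, align 8] → 16; size 16, align 8
@0: f [88B, align 8] → 88
@88: d [8B, align 8] → 96
@96: c [52B, align 4] → 148
@148: a [2B, align 2] → 150
+2 pad (align 8)
@152: lock [8B, align 8] → 160
@160: uid [1B, align 1] → 161
+7 pad (align 8)
@168: b [8B, align 8] → 176
@176: pid [16B, align 8] → 192
size 192, align 8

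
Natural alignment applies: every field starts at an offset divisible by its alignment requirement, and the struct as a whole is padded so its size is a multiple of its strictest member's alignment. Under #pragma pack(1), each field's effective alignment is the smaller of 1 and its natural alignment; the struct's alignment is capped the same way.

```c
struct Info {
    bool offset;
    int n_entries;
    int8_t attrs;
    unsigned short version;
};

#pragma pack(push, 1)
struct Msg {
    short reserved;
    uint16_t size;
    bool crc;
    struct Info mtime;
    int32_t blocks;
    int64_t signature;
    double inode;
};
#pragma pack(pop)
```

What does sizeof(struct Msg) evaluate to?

Info: 0..1  offset  (1B, 1-aligned); 1..4  -- padding (3B); 4..8  n_entries  (4B, 4-aligned); 8..9  attrs  (1B, 1-aligned); 9..10  -- padding (1B); 10..12  version  (2B, 2-aligned); sizeof = 12, alignof = 4
0..2  reserved  (2B, 1-aligned)
2..4  size  (2B, 1-aligned)
4..5  crc  (1B, 1-aligned)
5..17  mtime  (12B, 1-aligned)
17..21  blocks  (4B, 1-aligned)
21..29  signature  (8B, 1-aligned)
29..37  inode  (8B, 1-aligned)
sizeof = 37, alignof = 1

37 bytes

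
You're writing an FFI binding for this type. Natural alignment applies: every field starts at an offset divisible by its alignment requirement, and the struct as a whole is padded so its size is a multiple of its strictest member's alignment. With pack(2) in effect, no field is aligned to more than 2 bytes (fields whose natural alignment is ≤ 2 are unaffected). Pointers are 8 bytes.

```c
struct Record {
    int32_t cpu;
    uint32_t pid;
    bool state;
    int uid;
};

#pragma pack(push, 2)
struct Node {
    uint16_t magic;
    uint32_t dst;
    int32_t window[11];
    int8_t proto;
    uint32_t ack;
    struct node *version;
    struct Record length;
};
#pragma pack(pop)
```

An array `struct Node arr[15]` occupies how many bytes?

1200

Record: @0: cpu [4B, align 4] → 4; @4: pid [4B, align 4] → 8; @8: state [1B, align 1] → 9; +3 pad (align 4); @12: uid [4B, align 4] → 16; size 16, align 4
@0: magic [2B, align 2] → 2
@2: dst [4B, align 2] → 6
@6: window [44B, align 2] → 50
@50: proto [1B, align 1] → 51
+1 pad (align 2)
@52: ack [4B, align 2] → 56
@56: version [8B, align 2] → 64
@64: length [16B, align 2] → 80
size 80, align 2
array of 15: 15 × 80 = 1200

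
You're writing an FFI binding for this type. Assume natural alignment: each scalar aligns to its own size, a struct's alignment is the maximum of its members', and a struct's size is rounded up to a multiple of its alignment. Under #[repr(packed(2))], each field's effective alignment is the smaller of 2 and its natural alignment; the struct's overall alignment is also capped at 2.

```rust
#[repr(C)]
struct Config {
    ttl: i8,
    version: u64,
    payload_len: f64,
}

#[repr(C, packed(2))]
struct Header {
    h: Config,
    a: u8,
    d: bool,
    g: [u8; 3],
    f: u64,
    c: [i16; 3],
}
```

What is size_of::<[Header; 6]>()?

Config: 0..1  ttl  (1B, 1-aligned); 1..8  -- padding (7B); 8..16  version  (8B, 8-aligned); 16..24  payload_len  (8B, 8-aligned); sizeof = 24, alignof = 8
0..24  h  (24B, 2-aligned)
24..25  a  (1B, 1-aligned)
25..26  d  (1B, 1-aligned)
26..29  g  (3B, 1-aligned)
29..30  -- padding (1B)
30..38  f  (8B, 2-aligned)
38..44  c  (6B, 2-aligned)
sizeof = 44, alignof = 2
array of 6: 6 × 44 = 264

264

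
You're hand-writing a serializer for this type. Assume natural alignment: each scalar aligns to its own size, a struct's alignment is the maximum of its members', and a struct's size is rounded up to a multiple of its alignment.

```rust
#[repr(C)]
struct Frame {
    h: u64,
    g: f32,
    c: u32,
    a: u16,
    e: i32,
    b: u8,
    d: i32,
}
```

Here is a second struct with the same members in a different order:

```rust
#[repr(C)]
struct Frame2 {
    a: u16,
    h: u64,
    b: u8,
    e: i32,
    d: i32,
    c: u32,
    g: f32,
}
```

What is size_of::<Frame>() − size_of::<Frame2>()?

-8

@0: h [8B, align 8] → 8
@8: g [4B, align 4] → 12
@12: c [4B, align 4] → 16
@16: a [2B, align 2] → 18
+2 pad (align 4)
@20: e [4B, align 4] → 24
@24: b [1B, align 1] → 25
+3 pad (align 4)
@28: d [4B, align 4] → 32
size 32, align 8
— Frame2 —
@0: a [2B, align 2] → 2
+6 pad (align 8)
@8: h [8B, align 8] → 16
@16: b [1B, align 1] → 17
+3 pad (align 4)
@20: e [4B, align 4] → 24
@24: d [4B, align 4] → 28
@28: c [4B, align 4] → 32
@32: g [4B, align 4] → 36
+4 tail pad (align 8)
size 40, align 8
32 − 40 = -8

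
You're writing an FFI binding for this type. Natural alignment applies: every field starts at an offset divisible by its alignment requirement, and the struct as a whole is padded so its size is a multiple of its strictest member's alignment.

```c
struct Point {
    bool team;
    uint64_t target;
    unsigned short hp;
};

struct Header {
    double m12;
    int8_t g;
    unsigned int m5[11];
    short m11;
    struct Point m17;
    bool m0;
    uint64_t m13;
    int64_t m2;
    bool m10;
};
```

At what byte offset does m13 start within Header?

96

Point: 0..1  team  (1B, 1-aligned); 1..8  -- padding (7B); 8..16  target  (8B, 8-aligned); 16..18  hp  (2B, 2-aligned); 18..24  -- tail padding (6B); sizeof = 24, alignof = 8
0..8  m12  (8B, 8-aligned)
8..9  g  (1B, 1-aligned)
9..12  -- padding (3B)
12..56  m5  (44B, 4-aligned)
56..58  m11  (2B, 2-aligned)
58..64  -- padding (6B)
64..88  m17  (24B, 8-aligned)
88..89  m0  (1B, 1-aligned)
89..96  -- padding (7B)
96..104  m13  (8B, 8-aligned)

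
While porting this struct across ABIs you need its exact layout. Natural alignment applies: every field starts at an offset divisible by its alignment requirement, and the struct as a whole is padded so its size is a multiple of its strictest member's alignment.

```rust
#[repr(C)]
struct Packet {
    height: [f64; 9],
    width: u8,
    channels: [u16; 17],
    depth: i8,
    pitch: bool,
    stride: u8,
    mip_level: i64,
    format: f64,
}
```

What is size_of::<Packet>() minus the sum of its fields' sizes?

2

@0: height [72B, align 8] → 72
@72: width [1B, align 1] → 73
+1 pad (align 2)
@74: channels [34B, align 2] → 108
@108: depth [1B, align 1] → 109
@109: pitch [1B, align 1] → 110
@110: stride [1B, align 1] → 111
+1 pad (align 8)
@112: mip_level [8B, align 8] → 120
@120: format [8B, align 8] → 128
size 128, align 8
data bytes 126, size 128 → padding 2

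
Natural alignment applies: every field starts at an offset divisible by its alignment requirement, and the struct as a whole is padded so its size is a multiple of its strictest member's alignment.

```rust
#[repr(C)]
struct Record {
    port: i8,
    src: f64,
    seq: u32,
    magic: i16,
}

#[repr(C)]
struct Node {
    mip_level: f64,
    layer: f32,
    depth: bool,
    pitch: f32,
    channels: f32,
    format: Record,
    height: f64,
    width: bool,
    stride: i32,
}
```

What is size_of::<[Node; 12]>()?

768

Record: 0..1  port  (1B, 1-aligned); 1..8  -- padding (7B); 8..16  src  (8B, 8-aligned); 16..20  seq  (4B, 4-aligned); 20..22  magic  (2B, 2-aligned); 22..24  -- tail padding (2B); sizeof = 24, alignof = 8
0..8  mip_level  (8B, 8-aligned)
8..12  layer  (4B, 4-aligned)
12..13  depth  (1B, 1-aligned)
13..16  -- padding (3B)
16..20  pitch  (4B, 4-aligned)
20..24  channels  (4B, 4-aligned)
24..48  format  (24B, 8-aligned)
48..56  height  (8B, 8-aligned)
56..57  width  (1B, 1-aligned)
57..60  -- padding (3B)
60..64  stride  (4B, 4-aligned)
sizeof = 64, alignof = 8
array of 12: 12 × 64 = 768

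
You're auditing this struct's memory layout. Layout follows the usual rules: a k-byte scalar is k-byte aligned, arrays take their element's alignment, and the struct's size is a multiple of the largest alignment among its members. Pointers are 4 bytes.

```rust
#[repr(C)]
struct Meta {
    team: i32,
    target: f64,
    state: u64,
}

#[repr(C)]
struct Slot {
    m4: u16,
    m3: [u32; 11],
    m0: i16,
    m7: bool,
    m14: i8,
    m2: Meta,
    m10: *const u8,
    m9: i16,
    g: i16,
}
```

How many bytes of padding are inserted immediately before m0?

Meta: team at 0 (size 4, align 4) → ends 4; pad 4 to align 8 for target; target at 8 (size 8, align 8) → ends 16; state at 16 (size 8, align 8) → ends 24; total 24 bytes, alignment 8
m4 at 0 (size 2, align 2) → ends 2
pad 2 to align 4 for m3
m3 at 4 (size 44, align 4) → ends 48
m0 at 48 (size 2, align 2) → ends 50

0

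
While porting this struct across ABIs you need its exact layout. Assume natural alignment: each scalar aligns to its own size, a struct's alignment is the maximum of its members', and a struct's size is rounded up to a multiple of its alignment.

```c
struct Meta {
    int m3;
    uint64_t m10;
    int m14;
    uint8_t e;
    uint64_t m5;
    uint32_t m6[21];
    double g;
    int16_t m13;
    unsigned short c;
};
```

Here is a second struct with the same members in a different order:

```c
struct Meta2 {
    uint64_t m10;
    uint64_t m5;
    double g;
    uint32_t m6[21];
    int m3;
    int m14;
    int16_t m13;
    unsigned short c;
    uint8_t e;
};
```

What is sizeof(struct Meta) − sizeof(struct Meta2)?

8

@0: m3 [4B, align 4] → 4
+4 pad (align 8)
@8: m10 [8B, align 8] → 16
@16: m14 [4B, align 4] → 20
@20: e [1B, align 1] → 21
+3 pad (align 8)
@24: m5 [8B, align 8] → 32
@32: m6 [84B, align 4] → 116
+4 pad (align 8)
@120: g [8B, align 8] → 128
@128: m13 [2B, align 2] → 130
@130: c [2B, align 2] → 132
+4 tail pad (align 8)
size 136, align 8
— Meta2 —
@0: m10 [8B, align 8] → 8
@8: m5 [8B, align 8] → 16
@16: g [8B, align 8] → 24
@24: m6 [84B, align 4] → 108
@108: m3 [4B, align 4] → 112
@112: m14 [4B, align 4] → 116
@116: m13 [2B, align 2] → 118
@118: c [2B, align 2] → 120
@120: e [1B, align 1] → 121
+7 tail pad (align 8)
size 128, align 8
136 − 128 = 8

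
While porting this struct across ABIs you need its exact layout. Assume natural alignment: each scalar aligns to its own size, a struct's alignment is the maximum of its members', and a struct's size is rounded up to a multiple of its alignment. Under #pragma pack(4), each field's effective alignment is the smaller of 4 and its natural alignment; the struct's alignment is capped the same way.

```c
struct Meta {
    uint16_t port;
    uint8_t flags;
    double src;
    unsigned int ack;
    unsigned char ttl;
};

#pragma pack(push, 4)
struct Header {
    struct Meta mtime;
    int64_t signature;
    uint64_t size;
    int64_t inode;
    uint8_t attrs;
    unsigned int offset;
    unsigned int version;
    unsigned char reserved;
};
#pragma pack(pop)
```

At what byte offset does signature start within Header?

24

Meta: 0..2  port  (2B, 2-aligned); 2..3  flags  (1B, 1-aligned); 3..8  -- padding (5B); 8..16  src  (8B, 8-aligned); 16..20  ack  (4B, 4-aligned); 20..21  ttl  (1B, 1-aligned); 21..24  -- tail padding (3B); sizeof = 24, alignof = 8
0..24  mtime  (24B, 4-aligned)
24..32  signature  (8B, 4-aligned)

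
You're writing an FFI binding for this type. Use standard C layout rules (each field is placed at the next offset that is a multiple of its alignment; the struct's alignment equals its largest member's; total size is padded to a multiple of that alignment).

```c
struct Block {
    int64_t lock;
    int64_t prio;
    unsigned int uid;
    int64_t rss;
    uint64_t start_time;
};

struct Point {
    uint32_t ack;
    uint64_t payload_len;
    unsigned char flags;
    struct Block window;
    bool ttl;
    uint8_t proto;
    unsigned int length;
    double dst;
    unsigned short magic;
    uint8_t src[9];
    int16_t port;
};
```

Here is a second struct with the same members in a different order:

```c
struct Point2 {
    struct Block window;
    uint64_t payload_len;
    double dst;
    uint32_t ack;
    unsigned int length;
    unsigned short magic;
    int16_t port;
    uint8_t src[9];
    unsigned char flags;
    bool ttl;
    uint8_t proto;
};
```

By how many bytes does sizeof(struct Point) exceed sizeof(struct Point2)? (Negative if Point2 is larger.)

16

Block: lock at 0 (size 8, align 8) → ends 8; prio at 8 (size 8, align 8) → ends 16; uid at 16 (size 4, align 4) → ends 20; pad 4 to align 8 for rss; rss at 24 (size 8, align 8) → ends 32; start_time at 32 (size 8, align 8) → ends 40; total 40 bytes, alignment 8
ack at 0 (size 4, align 4) → ends 4
pad 4 to align 8 for payload_len
payload_len at 8 (size 8, align 8) → ends 16
flags at 16 (size 1, align 1) → ends 17
pad 7 to align 8 for window
window at 24 (size 40, align 8) → ends 64
ttl at 64 (size 1, align 1) → ends 65
proto at 65 (size 1, align 1) → ends 66
pad 2 to align 4 for length
length at 68 (size 4, align 4) → ends 72
dst at 72 (size 8, align 8) → ends 80
magic at 80 (size 2, align 2) → ends 82
src at 82 (size 9, align 1) → ends 91
pad 1 to align 2 for port
port at 92 (size 2, align 2) → ends 94
tail pad 2 to reach multiple of 8
total 96 bytes, alignment 8
— Point2 —
window at 0 (size 40, align 8) → ends 40
payload_len at 40 (size 8, align 8) → ends 48
dst at 48 (size 8, align 8) → ends 56
ack at 56 (size 4, align 4) → ends 60
length at 60 (size 4, align 4) → ends 64
magic at 64 (size 2, align 2) → ends 66
port at 66 (size 2, align 2) → ends 68
src at 68 (size 9, align 1) → ends 77
flags at 77 (size 1, align 1) → ends 78
ttl at 78 (size 1, align 1) → ends 79
proto at 79 (size 1, align 1) → ends 80
total 80 bytes, alignment 8
96 − 80 = 16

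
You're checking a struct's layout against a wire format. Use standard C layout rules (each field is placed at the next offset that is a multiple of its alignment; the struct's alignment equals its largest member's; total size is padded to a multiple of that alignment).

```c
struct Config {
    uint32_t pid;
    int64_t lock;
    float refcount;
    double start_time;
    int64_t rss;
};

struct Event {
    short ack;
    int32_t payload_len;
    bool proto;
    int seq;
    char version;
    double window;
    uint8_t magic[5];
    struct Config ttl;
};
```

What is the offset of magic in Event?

32

Config: @0: pid [4B, align 4] → 4; +4 pad (align 8); @8: lock [8B, align 8] → 16; @16: refcount [4B, align 4] → 20; +4 pad (align 8); @24: start_time [8B, align 8] → 32; @32: rss [8B, align 8] → 40; size 40, align 8
@0: ack [2B, align 2] → 2
+2 pad (align 4)
@4: payload_len [4B, align 4] → 8
@8: proto [1B, align 1] → 9
+3 pad (align 4)
@12: seq [4B, align 4] → 16
@16: version [1B, align 1] → 17
+7 pad (align 8)
@24: window [8B, align 8] → 32
@32: magic [5B, align 1] → 37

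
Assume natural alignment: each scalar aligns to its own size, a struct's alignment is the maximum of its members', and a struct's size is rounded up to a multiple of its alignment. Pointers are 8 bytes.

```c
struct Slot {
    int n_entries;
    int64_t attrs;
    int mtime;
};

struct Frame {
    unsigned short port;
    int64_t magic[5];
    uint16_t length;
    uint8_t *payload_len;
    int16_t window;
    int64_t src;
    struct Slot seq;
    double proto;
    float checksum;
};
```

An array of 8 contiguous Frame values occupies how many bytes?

960

Slot: 0..4  n_entries  (4B, 4-aligned); 4..8  -- padding (4B); 8..16  attrs  (8B, 8-aligned); 16..20  mtime  (4B, 4-aligned); 20..24  -- tail padding (4B); sizeof = 24, alignof = 8
0..2  port  (2B, 2-aligned)
2..8  -- padding (6B)
8..48  magic  (40B, 8-aligned)
48..50  length  (2B, 2-aligned)
50..56  -- padding (6B)
56..64  payload_len  (8B, 8-aligned)
64..66  window  (2B, 2-aligned)
66..72  -- padding (6B)
72..80  src  (8B, 8-aligned)
80..104  seq  (24B, 8-aligned)
104..112  proto  (8B, 8-aligned)
112..116  checksum  (4B, 4-aligned)
116..120  -- tail padding (4B)
sizeof = 120, alignof = 8
array of 8: 8 × 120 = 960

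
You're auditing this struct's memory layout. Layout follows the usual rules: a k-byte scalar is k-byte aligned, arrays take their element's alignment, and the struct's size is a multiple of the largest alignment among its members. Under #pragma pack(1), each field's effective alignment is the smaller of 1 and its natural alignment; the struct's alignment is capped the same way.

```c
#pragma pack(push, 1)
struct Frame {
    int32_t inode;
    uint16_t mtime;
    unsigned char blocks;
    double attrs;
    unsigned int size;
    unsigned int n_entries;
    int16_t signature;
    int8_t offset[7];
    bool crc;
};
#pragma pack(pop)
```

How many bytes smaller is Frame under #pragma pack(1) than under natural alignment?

natural layout:
  @0: inode [4B, align 4] → 4
  @4: mtime [2B, align 2] → 6
  @6: blocks [1B, align 1] → 7
  +1 pad (align 8)
  @8: attrs [8B, align 8] → 16
  @16: size [4B, align 4] → 20
  @20: n_entries [4B, align 4] → 24
  @24: signature [2B, align 2] → 26
  @26: offset [7B, align 1] → 33
  @33: crc [1B, align 1] → 34
  +6 tail pad (align 8)
  size 40, align 8
packed(1) layout:
  @0: inode [4B, align 1] → 4
  @4: mtime [2B, align 1] → 6
  @6: blocks [1B, align 1] → 7
  @7: attrs [8B, align 1] → 15
  @15: size [4B, align 1] → 19
  @19: n_entries [4B, align 1] → 23
  @23: signature [2B, align 1] → 25
  @25: offset [7B, align 1] → 32
  @32: crc [1B, align 1] → 33
  size 33, align 1
40 − 33 = 7

7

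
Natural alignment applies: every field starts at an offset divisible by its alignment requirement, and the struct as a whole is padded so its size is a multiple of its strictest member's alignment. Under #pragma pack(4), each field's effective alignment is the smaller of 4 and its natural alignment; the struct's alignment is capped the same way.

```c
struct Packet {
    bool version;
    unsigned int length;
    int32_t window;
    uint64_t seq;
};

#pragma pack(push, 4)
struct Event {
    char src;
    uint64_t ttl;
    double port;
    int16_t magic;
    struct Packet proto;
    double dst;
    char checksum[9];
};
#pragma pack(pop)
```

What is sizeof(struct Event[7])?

476

Packet: version at 0 (size 1, align 1) → ends 1; pad 3 to align 4 for length; length at 4 (size 4, align 4) → ends 8; window at 8 (size 4, align 4) → ends 12; pad 4 to align 8 for seq; seq at 16 (size 8, align 8) → ends 24; total 24 bytes, alignment 8
src at 0 (size 1, align 1) → ends 1
pad 3 to align 4 for ttl
ttl at 4 (size 8, align 4) → ends 12
port at 12 (size 8, align 4) → ends 20
magic at 20 (size 2, align 2) → ends 22
pad 2 to align 4 for proto
proto at 24 (size 24, align 4) → ends 48
dst at 48 (size 8, align 4) → ends 56
checksum at 56 (size 9, align 1) → ends 65
tail pad 3 to reach multiple of 4
total 68 bytes, alignment 4
array of 7: 7 × 68 = 476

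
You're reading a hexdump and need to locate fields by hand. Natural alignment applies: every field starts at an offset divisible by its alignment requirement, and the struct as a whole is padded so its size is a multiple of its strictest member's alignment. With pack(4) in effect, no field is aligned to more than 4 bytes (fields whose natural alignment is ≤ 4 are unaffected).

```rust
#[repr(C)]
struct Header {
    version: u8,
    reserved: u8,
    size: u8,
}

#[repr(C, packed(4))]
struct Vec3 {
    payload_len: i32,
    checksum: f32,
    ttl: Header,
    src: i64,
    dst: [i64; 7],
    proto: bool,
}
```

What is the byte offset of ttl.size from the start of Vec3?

Header: 0..1  version  (1B, 1-aligned); 1..2  reserved  (1B, 1-aligned); 2..3  size  (1B, 1-aligned); sizeof = 3, alignof = 1
0..4  payload_len  (4B, 4-aligned)
4..8  checksum  (4B, 4-aligned)
8..11  ttl  (3B, 1-aligned)
within Header: size at 2
8 + 2 = 10

10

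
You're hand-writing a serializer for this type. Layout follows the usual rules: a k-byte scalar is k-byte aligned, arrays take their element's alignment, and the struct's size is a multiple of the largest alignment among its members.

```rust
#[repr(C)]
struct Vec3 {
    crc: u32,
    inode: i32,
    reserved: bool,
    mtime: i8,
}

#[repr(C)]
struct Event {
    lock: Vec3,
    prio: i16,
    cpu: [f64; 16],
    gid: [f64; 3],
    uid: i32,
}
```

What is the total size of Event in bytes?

176 bytes

Vec3: @0: crc [4B, align 4] → 4; @4: inode [4B, align 4] → 8; @8: reserved [1B, align 1] → 9; @9: mtime [1B, align 1] → 10; +2 tail pad (align 4); size 12, align 4
@0: lock [12B, align 4] → 12
@12: prio [2B, align 2] → 14
+2 pad (align 8)
@16: cpu [128B, align 8] → 144
@144: gid [24B, align 8] → 168
@168: uid [4B, align 4] → 172
+4 tail pad (align 8)
size 176, align 8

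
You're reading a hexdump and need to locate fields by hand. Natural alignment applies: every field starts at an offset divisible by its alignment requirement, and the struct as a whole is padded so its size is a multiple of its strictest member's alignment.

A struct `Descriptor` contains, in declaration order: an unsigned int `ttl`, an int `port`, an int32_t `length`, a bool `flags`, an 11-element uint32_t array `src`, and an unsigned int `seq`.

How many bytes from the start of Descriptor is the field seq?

60

0..4  ttl  (4B, 4-aligned)
4..8  port  (4B, 4-aligned)
8..12  length  (4B, 4-aligned)
12..13  flags  (1B, 1-aligned)
13..16  -- padding (3B)
16..60  src  (44B, 4-aligned)
60..64  seq  (4B, 4-aligned)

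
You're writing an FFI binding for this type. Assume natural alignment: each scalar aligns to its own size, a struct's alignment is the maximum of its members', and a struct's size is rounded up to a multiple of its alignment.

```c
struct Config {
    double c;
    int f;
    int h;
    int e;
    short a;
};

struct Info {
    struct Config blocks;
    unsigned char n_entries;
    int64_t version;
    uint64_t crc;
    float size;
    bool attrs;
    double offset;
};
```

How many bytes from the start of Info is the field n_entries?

24

Config: @0: c [8B, align 8] → 8; @8: f [4B, align 4] → 12; @12: h [4B, align 4] → 16; @16: e [4B, align 4] → 20; @20: a [2B, align 2] → 22; +2 tail pad (align 8); size 24, align 8
@0: blocks [24B, align 8] → 24
@24: n_entries [1B, align 1] → 25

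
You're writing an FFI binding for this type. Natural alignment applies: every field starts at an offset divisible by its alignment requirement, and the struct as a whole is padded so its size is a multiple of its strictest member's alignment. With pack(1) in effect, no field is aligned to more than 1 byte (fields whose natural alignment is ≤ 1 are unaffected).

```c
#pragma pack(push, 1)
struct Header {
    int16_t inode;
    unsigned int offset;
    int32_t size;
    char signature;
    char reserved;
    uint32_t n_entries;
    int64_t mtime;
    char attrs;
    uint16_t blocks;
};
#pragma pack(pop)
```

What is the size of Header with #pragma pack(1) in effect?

@0: inode [2B, align 1] → 2
@2: offset [4B, align 1] → 6
@6: size [4B, align 1] → 10
@10: signature [1B, align 1] → 11
@11: reserved [1B, align 1] → 12
@12: n_entries [4B, align 1] → 16
@16: mtime [8B, align 1] → 24
@24: attrs [1B, align 1] → 25
@25: blocks [2B, align 1] → 27
size 27, align 1

27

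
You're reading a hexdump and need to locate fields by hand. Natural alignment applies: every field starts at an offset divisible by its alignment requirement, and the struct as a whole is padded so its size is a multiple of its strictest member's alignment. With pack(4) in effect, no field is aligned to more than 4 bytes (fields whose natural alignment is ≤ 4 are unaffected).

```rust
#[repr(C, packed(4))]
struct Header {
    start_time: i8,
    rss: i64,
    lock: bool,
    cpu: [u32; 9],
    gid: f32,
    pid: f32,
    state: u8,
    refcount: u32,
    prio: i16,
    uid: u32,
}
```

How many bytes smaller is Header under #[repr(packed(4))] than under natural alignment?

4

natural layout:
  start_time at 0 (size 1, align 1) → ends 1
  pad 7 to align 8 for rss
  rss at 8 (size 8, align 8) → ends 16
  lock at 16 (size 1, align 1) → ends 17
  pad 3 to align 4 for cpu
  cpu at 20 (size 36, align 4) → ends 56
  gid at 56 (size 4, align 4) → ends 60
  pid at 60 (size 4, align 4) → ends 64
  state at 64 (size 1, align 1) → ends 65
  pad 3 to align 4 for refcount
  refcount at 68 (size 4, align 4) → ends 72
  prio at 72 (size 2, align 2) → ends 74
  pad 2 to align 4 for uid
  uid at 76 (size 4, align 4) → ends 80
  total 80 bytes, alignment 8
packed(4) layout:
  start_time at 0 (size 1, align 1) → ends 1
  pad 3 to align 4 for rss
  rss at 4 (size 8, align 4) → ends 12
  lock at 12 (size 1, align 1) → ends 13
  pad 3 to align 4 for cpu
  cpu at 16 (size 36, align 4) → ends 52
  gid at 52 (size 4, align 4) → ends 56
  pid at 56 (size 4, align 4) → ends 60
  state at 60 (size 1, align 1) → ends 61
  pad 3 to align 4 for refcount
  refcount at 64 (size 4, align 4) → ends 68
  prio at 68 (size 2, align 2) → ends 70
  pad 2 to align 4 for uid
  uid at 72 (size 4, align 4) → ends 76
  total 76 bytes, alignment 4
80 − 76 = 4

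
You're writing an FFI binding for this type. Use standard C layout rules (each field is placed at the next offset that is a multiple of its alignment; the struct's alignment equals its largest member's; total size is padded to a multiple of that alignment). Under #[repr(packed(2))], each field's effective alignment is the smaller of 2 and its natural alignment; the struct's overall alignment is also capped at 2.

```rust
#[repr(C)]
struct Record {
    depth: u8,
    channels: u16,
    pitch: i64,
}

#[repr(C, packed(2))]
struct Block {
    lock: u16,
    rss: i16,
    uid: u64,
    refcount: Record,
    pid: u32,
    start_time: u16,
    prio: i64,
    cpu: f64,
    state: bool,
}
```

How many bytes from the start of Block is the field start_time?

32

Record: depth at 0 (size 1, align 1) → ends 1; pad 1 to align 2 for channels; channels at 2 (size 2, align 2) → ends 4; pad 4 to align 8 for pitch; pitch at 8 (size 8, align 8) → ends 16; total 16 bytes, alignment 8
lock at 0 (size 2, align 2) → ends 2
rss at 2 (size 2, align 2) → ends 4
uid at 4 (size 8, align 2) → ends 12
refcount at 12 (size 16, align 2) → ends 28
pid at 28 (size 4, align 2) → ends 32
start_time at 32 (size 2, align 2) → ends 34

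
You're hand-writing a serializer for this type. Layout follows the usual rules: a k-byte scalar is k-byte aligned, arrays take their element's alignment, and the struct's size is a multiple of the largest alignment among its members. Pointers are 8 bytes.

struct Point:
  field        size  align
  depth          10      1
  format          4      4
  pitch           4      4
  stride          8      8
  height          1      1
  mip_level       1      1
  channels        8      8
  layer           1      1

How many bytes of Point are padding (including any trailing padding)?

19

depth at 0 (size 10, align 1) → ends 10
pad 2 to align 4 for format
format at 12 (size 4, align 4) → ends 16
pitch at 16 (size 4, align 4) → ends 20
pad 4 to align 8 for stride
stride at 24 (size 8, align 8) → ends 32
height at 32 (size 1, align 1) → ends 33
mip_level at 33 (size 1, align 1) → ends 34
pad 6 to align 8 for channels
channels at 40 (size 8, align 8) → ends 48
layer at 48 (size 1, align 1) → ends 49
tail pad 7 to reach multiple of 8
total 56 bytes, alignment 8
data bytes 37, size 56 → padding 19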